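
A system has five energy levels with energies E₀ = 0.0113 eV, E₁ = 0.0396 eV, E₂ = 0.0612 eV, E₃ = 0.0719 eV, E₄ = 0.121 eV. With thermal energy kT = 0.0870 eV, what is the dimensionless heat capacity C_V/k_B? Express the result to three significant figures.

Eᵢ/kT = 0.12989, 0.45517, 0.70345, 0.82644, 1.3908.
Z = Σ e^(−Eᵢ/kT) = e^(−0.12989) + e^(−0.45517) + e^(−0.70345) + e^(−0.82644) + e^(−1.3908) = 0.87819 + 0.63434 + 0.49488 + 0.43760 + 0.24888 = 2.6939.
⟨E⟩ = 0.047109 eV, ⟨E²⟩ = 0.0032913 eV².
C_V/k_B = (⟨E²⟩ − ⟨E⟩²)/(kT)² = (0.0032913 − 0.0022193)/0.0075690 = 0.142.

0.142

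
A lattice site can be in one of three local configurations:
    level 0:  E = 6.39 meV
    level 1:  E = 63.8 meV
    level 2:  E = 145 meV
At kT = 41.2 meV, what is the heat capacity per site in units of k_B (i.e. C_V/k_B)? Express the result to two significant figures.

Eᵢ/kT = 0.1551, 1.549, 3.519.
Z = Σ e^(−Eᵢ/kT) = e^(−0.1551) + e^(−1.549) + e^(−3.519) = 0.8563 + 0.2125 + 0.02963 = 1.098.
⟨E⟩ = 21.24 meV, ⟨E²⟩ = 1387 meV².
C_V/k_B = (⟨E²⟩ − ⟨E⟩²)/(kT)² = (1387 − 451.1)/1697 = 0.55.

0.55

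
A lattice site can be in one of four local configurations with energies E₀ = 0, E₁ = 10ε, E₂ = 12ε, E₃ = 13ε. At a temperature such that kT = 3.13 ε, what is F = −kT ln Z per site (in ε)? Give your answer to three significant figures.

-0.236 ε

Eᵢ/kT = 0, 3.1949, 3.8339, 4.1534.
Z = Σ e^(−Eᵢ/kT) = e^(−0) + e^(−3.1949) + e^(−3.8339) + e^(−4.1534) = 1.0000 + 0.040971 + 0.021625 + 0.015711 = 1.0783.
F = −kT ln Z = −3.13 × ln(1.0783) = −3.13 × 0.075386 = -0.236 ε.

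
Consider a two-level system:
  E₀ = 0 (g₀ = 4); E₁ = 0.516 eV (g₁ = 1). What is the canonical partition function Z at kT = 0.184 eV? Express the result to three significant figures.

Eᵢ/kT = 0, 2.8043.
Z = Σ gᵢe^(−Eᵢ/kT) = 4·e^(−0) + 1·e^(−2.8043) = 4.0000 + 0.060549 = 4.0605.

Z = 4.06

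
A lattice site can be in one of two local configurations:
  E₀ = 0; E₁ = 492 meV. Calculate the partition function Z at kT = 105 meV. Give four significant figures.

Z = 1.009

Eᵢ/kT = 0, 4.68571.
Z = Σ e^(−Eᵢ/kT) = e^(−0) + e^(−4.68571) = 1.00000 + 0.00922618 = 1.00923.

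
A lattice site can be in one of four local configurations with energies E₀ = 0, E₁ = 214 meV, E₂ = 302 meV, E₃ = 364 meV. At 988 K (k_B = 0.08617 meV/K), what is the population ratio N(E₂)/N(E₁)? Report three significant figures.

k_BT = 0.08617 × 988 K = 85.136 meV.
n₂/n₁ = exp[−(E₂−E₁)/kT] = exp(−(88 meV)/(85.136 meV)) = exp(-1.0336) = 0.356.

0.356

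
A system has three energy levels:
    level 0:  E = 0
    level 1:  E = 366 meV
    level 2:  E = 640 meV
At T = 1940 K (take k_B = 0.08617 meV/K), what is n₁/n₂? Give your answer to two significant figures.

k_BT = 0.08617 × 1940 K = 167.2 meV.
n₁/n₂ = exp[−(E₁−E₂)/kT] = exp(−(-274 meV)/(167.2 meV)) = exp(1.639) = 5.2.

5.2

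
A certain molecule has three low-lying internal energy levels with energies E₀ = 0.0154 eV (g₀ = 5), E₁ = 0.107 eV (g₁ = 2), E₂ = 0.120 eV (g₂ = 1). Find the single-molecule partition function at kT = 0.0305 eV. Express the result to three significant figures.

Z = 3.10

Eᵢ/kT = 0.50492, 3.5082, 3.9344.
Z = Σ gᵢe^(−Eᵢ/kT) = 5·e^(−0.50492) + 2·e^(−3.5082) + 1·e^(−3.9344) = 3.0178 + 0.059902 + 0.019557 = 3.0973.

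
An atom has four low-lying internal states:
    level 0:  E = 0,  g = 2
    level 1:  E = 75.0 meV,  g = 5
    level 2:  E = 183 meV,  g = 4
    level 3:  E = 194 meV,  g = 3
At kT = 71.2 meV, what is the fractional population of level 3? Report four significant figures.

0.04632

Eᵢ/kT = 0, 1.05337, 2.57022, 2.72472.
Z = Σ gᵢe^(−Eᵢ/kT) = 2·e^(−0) + 5·e^(−1.05337) + 4·e^(−2.57022) + 3·e^(−2.72472) = 2.00000 + 1.74380 + 0.306075 + 0.196694 = 4.24657.
P₃ = g₃ e^(−E₃/kT) / Z = 0.196694/4.24657 = 0.04632.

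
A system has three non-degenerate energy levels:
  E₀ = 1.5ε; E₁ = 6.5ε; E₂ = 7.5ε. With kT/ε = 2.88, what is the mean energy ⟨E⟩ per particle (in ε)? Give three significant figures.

Eᵢ/kT = 0.52083, 2.2569, 2.6042.
Z = Σ e^(−Eᵢ/kT) = e^(−0.52083) + e^(−2.2569) + e^(−2.6042) = 0.59403 + 0.10467 + 0.073962 = 0.77266.
⟨E⟩ = Σ Eᵢ e^(−Eᵢ/kT) / Z = (1.5·0.59403 + 6.5·0.10467 + 7.5·0.073962) / 0.77266 = 2.75 ε.

2.75 ε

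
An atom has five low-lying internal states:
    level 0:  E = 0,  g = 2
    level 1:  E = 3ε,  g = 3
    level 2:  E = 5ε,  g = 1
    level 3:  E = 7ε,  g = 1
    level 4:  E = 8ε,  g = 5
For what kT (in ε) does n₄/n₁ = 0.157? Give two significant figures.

n₄/n₁ = (g₄/g₁) exp[−(E₄−E₁)/kT] = 0.157.
⇒ (E₄−E₁)/kT = ln((5/3)/0.157) = ln(10.62) = 2.363.
kT = 5ε / 2.363 = 2.1 ε.

2.1 ε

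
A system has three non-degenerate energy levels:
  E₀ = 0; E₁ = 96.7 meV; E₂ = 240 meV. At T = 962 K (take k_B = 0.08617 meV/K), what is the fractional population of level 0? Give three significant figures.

0.732

k_BT = 0.08617 × 962 K = 82.896 meV.
Eᵢ/kT = 0, 1.1665, 2.8952.
Z = Σ e^(−Eᵢ/kT) = e^(−0) + e^(−1.1665) + e^(−2.8952) = 1.0000 + 0.31146 + 0.055288 = 1.3667.
P₀ = e^(−E₀/kT) / Z = 1.0000/1.3667 = 0.732.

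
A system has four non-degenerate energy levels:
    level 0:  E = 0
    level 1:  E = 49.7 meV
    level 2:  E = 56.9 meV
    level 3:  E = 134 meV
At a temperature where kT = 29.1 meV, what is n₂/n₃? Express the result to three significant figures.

14.1

n₂/n₃ = exp[−(E₂−E₃)/kT] = exp(−(-77.1 meV)/(29.1 meV)) = exp(2.6495) = 14.1.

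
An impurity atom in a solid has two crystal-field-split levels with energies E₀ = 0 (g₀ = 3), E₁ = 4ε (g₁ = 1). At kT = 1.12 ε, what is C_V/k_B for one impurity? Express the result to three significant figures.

Eᵢ/kT = 0, 3.5714.
Z = Σ gᵢe^(−Eᵢ/kT) = 3·e^(−0) + 1·e^(−3.5714) = 3.0000 + 0.028116 = 3.0281.
⟨E⟩ = 0.037140 ε, ⟨E²⟩ = 0.14856 ε².
C_V/k_B = (⟨E²⟩ − ⟨E⟩²)/(kT)² = (0.14856 − 0.0013794)/1.2544 = 0.117.

0.117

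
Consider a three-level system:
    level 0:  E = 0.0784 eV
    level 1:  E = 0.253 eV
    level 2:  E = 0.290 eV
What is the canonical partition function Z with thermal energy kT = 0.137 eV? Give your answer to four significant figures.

Z = 0.8424

Eᵢ/kT = 0.572263, 1.84672, 2.11679.
Z = Σ e^(−Eᵢ/kT) = e^(−0.572263) + e^(−1.84672) + e^(−2.11679) = 0.564247 + 0.157754 + 0.120418 = 0.842419.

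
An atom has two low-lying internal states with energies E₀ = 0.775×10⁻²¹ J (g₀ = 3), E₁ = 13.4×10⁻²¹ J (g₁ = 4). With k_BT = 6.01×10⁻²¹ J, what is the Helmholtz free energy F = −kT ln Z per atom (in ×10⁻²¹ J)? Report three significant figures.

Eᵢ/kT = 0.12895, 2.2296.
Z = Σ gᵢe^(−Eᵢ/kT) = 3·e^(−0.12895) + 4·e^(−2.2296) = 2.6371 + 0.43029 = 3.0674.
F = −kT ln Z = −6.01 × ln(3.0674) = −6.01 × 1.1208 = -6.74 ×10⁻²¹ J.

-6.74 ×10⁻²¹ J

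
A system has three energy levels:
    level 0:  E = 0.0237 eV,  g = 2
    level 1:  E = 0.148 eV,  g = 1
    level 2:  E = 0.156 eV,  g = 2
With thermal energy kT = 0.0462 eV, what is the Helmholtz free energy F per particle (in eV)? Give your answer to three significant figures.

-0.0123 eV

Eᵢ/kT = 0.51299, 3.2035, 3.3766.
Z = Σ gᵢe^(−Eᵢ/kT) = 2·e^(−0.51299) + 1·e^(−3.2035) + 2·e^(−3.3766) = 1.1974 + 0.040620 + 0.068327 = 1.3063.
F = −kT ln Z = −0.0462 × ln(1.3063) = −0.0462 × 0.26720 = -0.0123 eV.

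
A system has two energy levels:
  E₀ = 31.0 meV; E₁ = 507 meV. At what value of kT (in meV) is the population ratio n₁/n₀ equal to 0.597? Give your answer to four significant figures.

922.8 meV

n₁/n₀ = exp[−(E₁−E₀)/kT] = 0.597.
⇒ (E₁−E₀)/kT = ln(1/0.597) = ln(1.67504) = 0.515837.
kT = 476.0 meV / 0.515837 = 922.8 meV.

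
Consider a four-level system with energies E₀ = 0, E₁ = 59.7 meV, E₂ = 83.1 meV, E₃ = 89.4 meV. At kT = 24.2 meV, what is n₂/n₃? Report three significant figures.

1.30

n₂/n₃ = exp[−(E₂−E₃)/kT] = exp(−(-6.3 meV)/(24.2 meV)) = exp(0.26033) = 1.30.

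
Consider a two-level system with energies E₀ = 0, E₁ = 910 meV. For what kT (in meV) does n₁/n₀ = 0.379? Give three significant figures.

n₁/n₀ = exp[−(E₁−E₀)/kT] = 0.379.
⇒ (E₁−E₀)/kT = ln(1/0.379) = ln(2.6385) = 0.97021.
kT = 910 meV / 0.97021 = 938 meV.

938 meV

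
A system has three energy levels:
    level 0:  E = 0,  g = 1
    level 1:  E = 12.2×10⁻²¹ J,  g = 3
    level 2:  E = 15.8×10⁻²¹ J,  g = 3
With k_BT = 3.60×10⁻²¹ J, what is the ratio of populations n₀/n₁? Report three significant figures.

n₀/n₁ = (g₀/g₁) exp[−(E₀−E₁)/kT] = (1/3) × exp(−(-12.2 ×10⁻²¹ J)/(3.60 ×10⁻²¹ J)) = (1/3) × exp(3.3889) = 9.88.

9.88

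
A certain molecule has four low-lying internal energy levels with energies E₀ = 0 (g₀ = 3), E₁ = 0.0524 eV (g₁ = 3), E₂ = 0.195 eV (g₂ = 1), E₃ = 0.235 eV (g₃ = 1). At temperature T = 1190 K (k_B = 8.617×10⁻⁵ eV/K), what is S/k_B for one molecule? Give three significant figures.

k_BT = 8.617×10⁻⁵ × 1190 K = 0.10254 eV.
Eᵢ/kT = 0, 0.51102, 1.9017, 2.2918.
Z = Σ gᵢe^(−Eᵢ/kT) = 3·e^(−0) + 3·e^(−0.51102) + 1·e^(−1.9017) + 1·e^(−2.2918) = 3.0000 + 1.7997 + 0.14931 + 0.10108 = 5.0501.
⟨E⟩ = Σ EᵢPᵢ = 0.029143 eV.
S/k_B = ln Z + ⟨E⟩/kT = ln(5.0501) + 0.029143/0.10254 = 1.6194 + 0.28421 = 1.90.

1.90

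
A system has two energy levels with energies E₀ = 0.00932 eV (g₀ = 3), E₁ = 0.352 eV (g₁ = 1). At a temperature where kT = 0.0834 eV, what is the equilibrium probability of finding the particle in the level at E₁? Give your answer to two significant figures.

0.0054

Eᵢ/kT = 0.1118, 4.221.
Z = Σ gᵢe^(−Eᵢ/kT) = 3·e^(−0.1118) + 1·e^(−4.221) = 2.683 + 0.01468 = 2.698.
P₁ = g₁ e^(−E₁/kT) / Z = 0.01468/2.698 = 0.0054.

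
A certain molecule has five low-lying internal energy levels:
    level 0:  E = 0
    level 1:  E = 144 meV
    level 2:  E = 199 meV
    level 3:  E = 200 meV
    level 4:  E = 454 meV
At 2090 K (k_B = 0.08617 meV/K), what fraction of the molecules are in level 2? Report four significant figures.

0.1512

k_BT = 0.08617 × 2090 K = 180.095 meV.
Eᵢ/kT = 0, 0.799578, 1.10497, 1.11053, 2.52089.
Z = Σ e^(−Eᵢ/kT) = e^(−0) + e^(−0.799578) + e^(−1.10497) + e^(−1.11053) + e^(−2.52089) = 1.00000 + 0.449519 + 0.331221 + 0.329384 + 0.0803880 = 2.19051.
P₂ = e^(−E₂/kT) / Z = 0.331221/2.19051 = 0.1512.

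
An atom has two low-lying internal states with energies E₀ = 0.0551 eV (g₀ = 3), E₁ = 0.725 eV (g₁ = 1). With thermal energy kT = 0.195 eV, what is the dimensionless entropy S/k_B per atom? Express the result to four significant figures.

Eᵢ/kT = 0.282564, 3.71795.
Z = Σ gᵢe^(−Eᵢ/kT) = 3·e^(−0.282564) + 1·e^(−3.71795) = 2.26155 + 0.0242837 = 2.28583.
⟨E⟩ = Σ EᵢPᵢ = 0.0622168 eV.
S/k_B = ln Z + ⟨E⟩/kT = ln(2.28583) + 0.0622168/0.195 = 0.826729 + 0.319061 = 1.146.

1.146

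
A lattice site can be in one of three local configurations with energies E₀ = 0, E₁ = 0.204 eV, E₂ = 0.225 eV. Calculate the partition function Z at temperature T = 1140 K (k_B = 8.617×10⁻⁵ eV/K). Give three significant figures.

Z = 1.23

k_BT = 8.617×10⁻⁵ × 1140 K = 0.098234 eV.
Eᵢ/kT = 0, 2.0767, 2.2904.
Z = Σ e^(−Eᵢ/kT) = e^(−0) + e^(−2.0767) + e^(−2.2904) = 1.0000 + 0.12534 + 0.10123 = 1.2266.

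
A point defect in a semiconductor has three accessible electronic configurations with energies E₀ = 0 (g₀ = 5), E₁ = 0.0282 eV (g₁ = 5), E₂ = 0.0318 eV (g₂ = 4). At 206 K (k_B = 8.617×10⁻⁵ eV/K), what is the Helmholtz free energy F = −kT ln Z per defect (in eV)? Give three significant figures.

k_BT = 8.617×10⁻⁵ × 206 K = 0.017751 eV.
Eᵢ/kT = 0, 1.5886, 1.7914.
Z = Σ gᵢe^(−Eᵢ/kT) = 5·e^(−0) + 5·e^(−1.5886) + 4·e^(−1.7914) = 5.0000 + 1.0211 + 0.66691 = 6.6880.
F = −kT ln Z = −0.017751 × ln(6.6880) = −0.017751 × 1.9003 = -0.0337 eV.

-0.0337 eV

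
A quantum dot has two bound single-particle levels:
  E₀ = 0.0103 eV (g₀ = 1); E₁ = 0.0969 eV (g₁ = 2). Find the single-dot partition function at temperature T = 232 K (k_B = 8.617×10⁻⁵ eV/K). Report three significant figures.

k_BT = 8.617×10⁻⁵ × 232 K = 0.019991 eV.
Eᵢ/kT = 0.51523, 4.8472.
Z = Σ gᵢe^(−Eᵢ/kT) = 1·e^(−0.51523) + 2·e^(−4.8472) = 0.59736 + 0.015701 = 0.61306.

Z = 0.613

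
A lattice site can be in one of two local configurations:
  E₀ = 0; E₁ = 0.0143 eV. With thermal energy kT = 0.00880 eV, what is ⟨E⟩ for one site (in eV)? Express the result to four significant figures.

0.002353 eV

Eᵢ/kT = 0, 1.62500.
Z = Σ e^(−Eᵢ/kT) = e^(−0) + e^(−1.62500) = 1.00000 + 0.196912 = 1.19691.
⟨E⟩ = Σ Eᵢ e^(−Eᵢ/kT) / Z = (0·1.00000 + 0.0143·0.196912) / 1.19691 = 0.002353 eV.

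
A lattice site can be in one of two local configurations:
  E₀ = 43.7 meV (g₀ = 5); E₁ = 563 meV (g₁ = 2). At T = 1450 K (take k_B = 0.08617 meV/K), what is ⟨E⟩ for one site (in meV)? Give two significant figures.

47 meV

k_BT = 0.08617 × 1450 K = 124.9 meV.
Eᵢ/kT = 0.3499, 4.508.
Z = Σ gᵢe^(−Eᵢ/kT) = 5·e^(−0.3499) + 2·e^(−4.508) = 3.524 + 0.02204 = 3.546.
⟨E⟩ = Σ Eᵢ gᵢe^(−Eᵢ/kT) / Z = (43.7·3.524 + 563·0.02204) / 3.546 = 47 meV.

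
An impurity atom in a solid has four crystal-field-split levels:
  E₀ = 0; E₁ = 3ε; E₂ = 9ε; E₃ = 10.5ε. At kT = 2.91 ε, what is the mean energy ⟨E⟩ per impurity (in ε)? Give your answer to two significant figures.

1.2 ε

Eᵢ/kT = 0, 1.031, 3.093, 3.608.
Z = Σ e^(−Eᵢ/kT) = e^(−0) + e^(−1.031) + e^(−3.093) + e^(−3.608) = 1.000 + 0.3567 + 0.04537 + 0.02711 = 1.429.
⟨E⟩ = Σ Eᵢ e^(−Eᵢ/kT) / Z = (0·1.000 + 3·0.3567 + 9·0.04537 + 10.5·0.02711) / 1.429 = 1.2 ε.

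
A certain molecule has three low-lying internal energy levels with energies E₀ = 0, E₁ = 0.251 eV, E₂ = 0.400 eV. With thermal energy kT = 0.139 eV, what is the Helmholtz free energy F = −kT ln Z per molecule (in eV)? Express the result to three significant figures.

Eᵢ/kT = 0, 1.8058, 2.8777.
Z = Σ e^(−Eᵢ/kT) = e^(−0) + e^(−1.8058) + e^(−2.8777) = 1.0000 + 0.16434 + 0.056264 = 1.2206.
F = −kT ln Z = −0.139 × ln(1.2206) = −0.139 × 0.19934 = -0.0277 eV.

-0.0277 eV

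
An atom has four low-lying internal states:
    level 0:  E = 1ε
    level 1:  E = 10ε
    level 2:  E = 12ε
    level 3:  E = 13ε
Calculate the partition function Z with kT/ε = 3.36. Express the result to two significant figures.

Z = 0.84

Eᵢ/kT = 0.2976, 2.976, 3.571, 3.869.
Z = Σ e^(−Eᵢ/kT) = e^(−0.2976) + e^(−2.976) + e^(−3.571) + e^(−3.869) = 0.7426 + 0.05100 + 0.02813 + 0.02088 = 0.8426.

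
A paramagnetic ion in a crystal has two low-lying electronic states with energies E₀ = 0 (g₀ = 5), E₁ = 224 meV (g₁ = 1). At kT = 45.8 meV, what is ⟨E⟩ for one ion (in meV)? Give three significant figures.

Eᵢ/kT = 0, 4.8908.
Z = Σ gᵢe^(−Eᵢ/kT) = 5·e^(−0) + 1·e^(−4.8908) = 5.0000 + 0.0075154 = 5.0075.
⟨E⟩ = Σ Eᵢ gᵢe^(−Eᵢ/kT) / Z = (0·5.0000 + 224·0.0075154) / 5.0075 = 0.336 meV.

0.336 meV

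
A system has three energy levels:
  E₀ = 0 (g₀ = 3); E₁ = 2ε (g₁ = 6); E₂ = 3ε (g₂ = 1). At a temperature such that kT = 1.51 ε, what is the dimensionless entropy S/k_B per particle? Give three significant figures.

Eᵢ/kT = 0, 1.3245, 1.9868.
Z = Σ gᵢe^(−Eᵢ/kT) = 3·e^(−0) + 6·e^(−1.3245) + 1·e^(−1.9868) = 3.0000 + 1.5956 + 0.13713 = 4.7327.
⟨E⟩ = Σ EᵢPᵢ = 0.76121 ε.
S/k_B = ln Z + ⟨E⟩/kT = ln(4.7327) + 0.76121/1.51 = 1.5545 + 0.50411 = 2.06.

2.06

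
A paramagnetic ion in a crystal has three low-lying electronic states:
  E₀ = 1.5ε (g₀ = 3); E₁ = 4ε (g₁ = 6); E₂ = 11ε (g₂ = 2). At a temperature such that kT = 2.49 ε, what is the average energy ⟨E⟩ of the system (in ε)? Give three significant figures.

2.63 ε

Eᵢ/kT = 0.60241, 1.6064, 4.4177.
Z = Σ gᵢe^(−Eᵢ/kT) = 3·e^(−0.60241) + 6·e^(−1.6064) + 2·e^(−4.4177) = 1.6425 + 1.2037 + 0.024124 = 2.8703.
⟨E⟩ = Σ Eᵢ gᵢe^(−Eᵢ/kT) / Z = (1.5·1.6425 + 4·1.2037 + 11·0.024124) / 2.8703 = 2.63 ε.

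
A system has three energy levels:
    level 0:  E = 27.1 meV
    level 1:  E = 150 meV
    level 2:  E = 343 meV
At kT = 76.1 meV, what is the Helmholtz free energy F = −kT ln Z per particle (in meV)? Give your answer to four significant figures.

12.30 meV

Eᵢ/kT = 0.356110, 1.97109, 4.50723.
Z = Σ e^(−Eᵢ/kT) = e^(−0.356110) + e^(−1.97109) + e^(−4.50723) = 0.700396 + 0.139305 + 0.0110290 = 0.850730.
F = −kT ln Z = −76.1 × ln(0.850730) = −76.1 × -0.161660 = 12.30 meV.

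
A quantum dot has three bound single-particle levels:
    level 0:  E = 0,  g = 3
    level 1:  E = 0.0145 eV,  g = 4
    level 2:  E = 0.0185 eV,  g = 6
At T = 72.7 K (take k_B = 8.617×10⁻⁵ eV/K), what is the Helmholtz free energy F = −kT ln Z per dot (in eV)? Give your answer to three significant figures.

-0.00821 eV

k_BT = 8.617×10⁻⁵ × 72.7 K = 0.0062646 eV.
Eᵢ/kT = 0, 2.3146, 2.9531.
Z = Σ gᵢe^(−Eᵢ/kT) = 3·e^(−0) + 4·e^(−2.3146) + 6·e^(−2.9531) = 3.0000 + 0.39522 + 0.31307 = 3.7083.
F = −kT ln Z = −0.0062646 × ln(3.7083) = −0.0062646 × 1.3106 = -0.00821 eV.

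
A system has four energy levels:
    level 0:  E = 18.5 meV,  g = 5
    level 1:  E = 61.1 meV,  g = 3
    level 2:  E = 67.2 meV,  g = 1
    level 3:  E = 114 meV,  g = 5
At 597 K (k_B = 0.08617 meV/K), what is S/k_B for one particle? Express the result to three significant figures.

k_BT = 0.08617 × 597 K = 51.443 meV.
Eᵢ/kT = 0.35962, 1.1877, 1.3063, 2.2160.
Z = Σ gᵢe^(−Eᵢ/kT) = 5·e^(−0.35962) + 3·e^(−1.1877) + 1·e^(−1.3063) + 5·e^(−2.2160) = 3.4897 + 0.91477 + 0.27082 + 0.54522 = 5.2205.
⟨E⟩ = Σ EᵢPᵢ = 38.465 meV.
S/k_B = ln Z + ⟨E⟩/kT = ln(5.2205) + 38.465/51.443 = 1.6526 + 0.74772 = 2.40.

2.40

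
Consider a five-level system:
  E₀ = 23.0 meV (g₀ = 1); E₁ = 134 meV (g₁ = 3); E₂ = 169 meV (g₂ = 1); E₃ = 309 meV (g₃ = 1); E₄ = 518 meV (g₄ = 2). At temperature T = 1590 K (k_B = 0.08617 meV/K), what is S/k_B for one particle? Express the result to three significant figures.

k_BT = 0.08617 × 1590 K = 137.01 meV.
Eᵢ/kT = 0.16787, 0.97803, 1.2335, 2.2553, 3.7807.
Z = Σ gᵢe^(−Eᵢ/kT) = 1·e^(−0.16787) + 3·e^(−0.97803) + 1·e^(−1.2335) + 1·e^(−2.2553) + 2·e^(−3.7807) = 0.84546 + 1.1282 + 0.29127 + 0.10484 + 0.045613 = 2.4154.
⟨E⟩ = Σ EᵢPᵢ = 114.21 meV.
S/k_B = ln Z + ⟨E⟩/kT = ln(2.4154) + 114.21/137.01 = 0.88186 + 0.83359 = 1.72.

1.72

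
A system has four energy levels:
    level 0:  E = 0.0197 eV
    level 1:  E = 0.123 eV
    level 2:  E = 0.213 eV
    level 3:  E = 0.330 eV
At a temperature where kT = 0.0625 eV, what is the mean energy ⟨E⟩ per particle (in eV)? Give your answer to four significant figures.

0.04440 eV

Eᵢ/kT = 0.315200, 1.96800, 3.40800, 5.28000.
Z = Σ e^(−Eᵢ/kT) = e^(−0.315200) + e^(−1.96800) + e^(−3.40800) + e^(−5.28000) = 0.729643 + 0.139736 + 0.0331073 + 0.00509243 = 0.907579.
⟨E⟩ = Σ Eᵢ e^(−Eᵢ/kT) / Z = (0.0197·0.729643 + 0.123·0.139736 + 0.213·0.0331073 + 0.330·0.00509243) / 0.907579 = 0.04440 eV.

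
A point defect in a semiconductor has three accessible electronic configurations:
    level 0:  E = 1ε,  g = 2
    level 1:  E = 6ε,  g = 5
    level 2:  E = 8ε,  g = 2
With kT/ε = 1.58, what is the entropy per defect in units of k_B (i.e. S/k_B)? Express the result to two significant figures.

1.2

Eᵢ/kT = 0.6329, 3.797, 5.063.
Z = Σ gᵢe^(−Eᵢ/kT) = 2·e^(−0.6329) + 5·e^(−3.797) + 2·e^(−5.063) = 1.062 + 0.1122 + 0.01265 = 1.187.
⟨E⟩ = Σ EᵢPᵢ = 1.547 ε.
S/k_B = ln Z + ⟨E⟩/kT = ln(1.187) + 1.547/1.58 = 0.1714 + 0.9791 = 1.2.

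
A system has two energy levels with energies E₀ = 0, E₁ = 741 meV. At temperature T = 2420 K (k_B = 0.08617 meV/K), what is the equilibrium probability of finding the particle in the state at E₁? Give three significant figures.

0.0278

k_BT = 0.08617 × 2420 K = 208.53 meV.
Eᵢ/kT = 0, 3.5534.
Z = Σ e^(−Eᵢ/kT) = e^(−0) + e^(−3.5534) = 1.0000 + 0.028627 = 1.0286.
P₁ = e^(−E₁/kT) / Z = 0.028627/1.0286 = 0.0278.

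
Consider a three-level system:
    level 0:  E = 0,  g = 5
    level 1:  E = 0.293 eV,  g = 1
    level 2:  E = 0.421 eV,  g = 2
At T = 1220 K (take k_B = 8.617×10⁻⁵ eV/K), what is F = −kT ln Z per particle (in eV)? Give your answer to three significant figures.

-0.171 eV

k_BT = 8.617×10⁻⁵ × 1220 K = 0.10513 eV.
Eᵢ/kT = 0, 2.7870, 4.0046.
Z = Σ gᵢe^(−Eᵢ/kT) = 5·e^(−0) + 1·e^(−2.7870) + 2·e^(−4.0046) = 5.0000 + 0.061606 + 0.036463 = 5.0981.
F = −kT ln Z = −0.10513 × ln(5.0981) = −0.10513 × 1.6289 = -0.171 eV.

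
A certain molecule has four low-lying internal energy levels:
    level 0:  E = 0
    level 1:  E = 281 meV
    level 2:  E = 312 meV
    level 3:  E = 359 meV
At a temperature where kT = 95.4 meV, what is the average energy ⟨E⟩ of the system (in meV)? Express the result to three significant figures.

Eᵢ/kT = 0, 2.9455, 3.2704, 3.7631.
Z = Σ e^(−Eᵢ/kT) = e^(−0) + e^(−2.9455) + e^(−3.2704) + e^(−3.7631) = 1.0000 + 0.052576 + 0.037991 + 0.023212 = 1.1138.
⟨E⟩ = Σ Eᵢ e^(−Eᵢ/kT) / Z = (0·1.0000 + 281·0.052576 + 312·0.037991 + 359·0.023212) / 1.1138 = 31.4 meV.

31.4 meV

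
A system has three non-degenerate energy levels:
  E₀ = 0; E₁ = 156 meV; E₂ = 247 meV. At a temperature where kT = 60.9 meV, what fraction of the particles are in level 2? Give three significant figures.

0.0158

Eᵢ/kT = 0, 2.5616, 4.0558.
Z = Σ e^(−Eᵢ/kT) = e^(−0) + e^(−2.5616) + e^(−4.0558) = 1.0000 + 0.077181 + 0.017322 = 1.0945.
P₂ = e^(−E₂/kT) / Z = 0.017322/1.0945 = 0.0158.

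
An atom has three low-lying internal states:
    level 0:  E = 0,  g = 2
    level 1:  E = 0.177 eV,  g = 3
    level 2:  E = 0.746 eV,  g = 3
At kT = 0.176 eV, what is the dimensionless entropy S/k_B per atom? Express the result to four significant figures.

1.554

Eᵢ/kT = 0, 1.00568, 4.23864.
Z = Σ gᵢe^(−Eᵢ/kT) = 2·e^(−0) + 3·e^(−1.00568) + 3·e^(−4.23864) = 2.00000 + 1.09739 + 0.0432816 = 3.14067.
⟨E⟩ = Σ EᵢPᵢ = 0.0721267 eV.
S/k_B = ln Z + ⟨E⟩/kT = ln(3.14067) + 0.0721267/0.176 = 1.14444 + 0.409811 = 1.554.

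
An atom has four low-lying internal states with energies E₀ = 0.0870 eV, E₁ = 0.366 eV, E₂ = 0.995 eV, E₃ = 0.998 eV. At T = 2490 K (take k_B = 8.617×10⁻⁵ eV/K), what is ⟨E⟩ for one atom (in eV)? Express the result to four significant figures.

0.1656 eV

k_BT = 8.617×10⁻⁵ × 2490 K = 0.214563 eV.
Eᵢ/kT = 0.405475, 1.70579, 4.63733, 4.65131.
Z = Σ e^(−Eᵢ/kT) = e^(−0.405475) + e^(−1.70579) + e^(−4.63733) + e^(−4.65131) = 0.666660 + 0.181629 + 0.00968352 + 0.00954908 = 0.867522.
⟨E⟩ = Σ Eᵢ e^(−Eᵢ/kT) / Z = (0.0870·0.666660 + 0.366·0.181629 + 0.995·0.00968352 + 0.998·0.00954908) / 0.867522 = 0.1656 eV.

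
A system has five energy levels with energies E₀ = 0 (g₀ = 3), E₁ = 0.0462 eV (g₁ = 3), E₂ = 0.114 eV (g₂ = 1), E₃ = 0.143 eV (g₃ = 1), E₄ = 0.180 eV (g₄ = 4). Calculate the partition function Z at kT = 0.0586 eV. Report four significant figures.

Eᵢ/kT = 0, 0.788396, 1.94539, 2.44027, 3.07167.
Z = Σ gᵢe^(−Eᵢ/kT) = 3·e^(−0) + 3·e^(−0.788396) + 1·e^(−1.94539) + 1·e^(−2.44027) + 4·e^(−3.07167) = 3.00000 + 1.36372 + 0.142931 + 0.0871373 + 0.185375 = 4.77916.

Z = 4.779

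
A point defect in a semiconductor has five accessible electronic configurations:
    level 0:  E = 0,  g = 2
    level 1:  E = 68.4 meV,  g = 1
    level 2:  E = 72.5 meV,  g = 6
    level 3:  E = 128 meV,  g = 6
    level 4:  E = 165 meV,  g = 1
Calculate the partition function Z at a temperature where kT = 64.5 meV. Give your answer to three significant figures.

Z = 5.20

Eᵢ/kT = 0, 1.0605, 1.1240, 1.9845, 2.5581.
Z = Σ gᵢe^(−Eᵢ/kT) = 2·e^(−0) + 1·e^(−1.0605) + 6·e^(−1.1240) + 6·e^(−1.9845) + 1·e^(−2.5581) = 2.0000 + 0.34628 + 1.9499 + 0.82470 + 0.077452 = 5.1983.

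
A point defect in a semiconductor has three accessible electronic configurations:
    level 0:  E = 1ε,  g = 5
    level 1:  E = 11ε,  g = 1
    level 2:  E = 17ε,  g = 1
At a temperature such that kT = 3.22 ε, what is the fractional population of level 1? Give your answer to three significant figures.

Eᵢ/kT = 0.31056, 3.4161, 5.2795.
Z = Σ gᵢe^(−Eᵢ/kT) = 5·e^(−0.31056) + 1·e^(−3.4161) + 1·e^(−5.2795) = 3.6652 + 0.032840 + 0.0050950 = 3.7031.
P₁ = g₁ e^(−E₁/kT) / Z = 0.032840/3.7031 = 0.00887.

0.00887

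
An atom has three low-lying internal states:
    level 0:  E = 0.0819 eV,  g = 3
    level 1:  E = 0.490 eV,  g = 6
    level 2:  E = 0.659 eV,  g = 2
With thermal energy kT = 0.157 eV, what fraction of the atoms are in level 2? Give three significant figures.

0.0145

Eᵢ/kT = 0.52166, 3.1210, 4.1975.
Z = Σ gᵢe^(−Eᵢ/kT) = 3·e^(−0.52166) + 6·e^(−3.1210) + 2·e^(−4.1975) = 1.7806 + 0.26468 + 0.030066 = 2.0753.
P₂ = g₂ e^(−E₂/kT) / Z = 0.030066/2.0753 = 0.0145.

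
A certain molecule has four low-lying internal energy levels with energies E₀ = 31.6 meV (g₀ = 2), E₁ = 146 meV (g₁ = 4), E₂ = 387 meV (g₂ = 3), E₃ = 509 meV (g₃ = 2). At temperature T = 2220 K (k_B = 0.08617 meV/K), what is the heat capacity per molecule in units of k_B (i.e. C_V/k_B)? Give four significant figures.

0.4209

k_BT = 0.08617 × 2220 K = 191.297 meV.
Eᵢ/kT = 0.165188, 0.763211, 2.02303, 2.66078.
Z = Σ gᵢe^(−Eᵢ/kT) = 2·e^(−0.165188) + 4·e^(−0.763211) + 3·e^(−2.02303) + 2·e^(−2.66078) = 1.69547 + 1.86467 + 0.396762 + 0.139787 = 4.09669.
⟨E⟩ = 134.381 meV, ⟨E²⟩ = 33460.9 meV².
C_V/k_B = (⟨E²⟩ − ⟨E⟩²)/(kT)² = (33460.9 − 18058.3)/36594.5 = 0.4209.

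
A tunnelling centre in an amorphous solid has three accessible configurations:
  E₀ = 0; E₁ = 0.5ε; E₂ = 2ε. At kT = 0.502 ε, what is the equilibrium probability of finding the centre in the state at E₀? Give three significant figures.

Eᵢ/kT = 0, 0.99602, 3.9841.
Z = Σ e^(−Eᵢ/kT) = e^(−0) + e^(−0.99602) + e^(−3.9841) = 1.0000 + 0.36935 + 0.018609 = 1.3880.
P₀ = e^(−E₀/kT) / Z = 1.0000/1.3880 = 0.720.

0.720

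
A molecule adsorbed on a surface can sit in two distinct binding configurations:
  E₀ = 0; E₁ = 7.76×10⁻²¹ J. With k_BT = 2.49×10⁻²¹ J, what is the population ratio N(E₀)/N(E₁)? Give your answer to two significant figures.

23

n₀/n₁ = exp[−(E₀−E₁)/kT] = exp(−(-7.76 ×10⁻²¹ J)/(2.49 ×10⁻²¹ J)) = exp(3.116) = 23.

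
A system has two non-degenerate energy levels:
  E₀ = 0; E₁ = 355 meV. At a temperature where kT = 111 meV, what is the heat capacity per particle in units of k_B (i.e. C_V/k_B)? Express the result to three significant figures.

0.386

Eᵢ/kT = 0, 3.1982.
Z = Σ e^(−Eᵢ/kT) = e^(−0) + e^(−3.1982) = 1.0000 + 0.040836 = 1.0408.
⟨E⟩ = 13.928 meV, ⟨E²⟩ = 4944.6 meV².
C_V/k_B = (⟨E²⟩ − ⟨E⟩²)/(kT)² = (4944.6 − 193.99)/12321 = 0.386.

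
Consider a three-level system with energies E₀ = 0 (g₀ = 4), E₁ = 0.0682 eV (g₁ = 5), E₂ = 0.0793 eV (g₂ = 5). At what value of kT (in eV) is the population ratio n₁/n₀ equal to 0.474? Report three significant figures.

n₁/n₀ = (g₁/g₀) exp[−(E₁−E₀)/kT] = 0.474.
⇒ (E₁−E₀)/kT = ln((5/4)/0.474) = ln(2.6371) = 0.96968.
kT = 0.0682 eV / 0.96968 = 0.0703 eV.

0.0703 eV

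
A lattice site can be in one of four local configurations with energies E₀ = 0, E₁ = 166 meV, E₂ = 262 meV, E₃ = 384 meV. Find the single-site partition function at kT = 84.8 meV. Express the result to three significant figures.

Eᵢ/kT = 0, 1.9575, 3.0896, 4.5283.
Z = Σ e^(−Eᵢ/kT) = e^(−0) + e^(−1.9575) + e^(−3.0896) + e^(−4.5283) = 1.0000 + 0.14121 + 0.045520 + 0.010799 = 1.1975.

Z = 1.20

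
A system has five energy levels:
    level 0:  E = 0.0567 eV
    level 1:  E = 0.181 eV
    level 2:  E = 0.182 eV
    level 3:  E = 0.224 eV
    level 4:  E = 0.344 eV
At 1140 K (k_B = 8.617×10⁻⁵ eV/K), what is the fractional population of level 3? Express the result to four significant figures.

0.1013

k_BT = 8.617×10⁻⁵ × 1140 K = 0.0982338 eV.
Eᵢ/kT = 0.577194, 1.84254, 1.85272, 2.28027, 3.50185.
Z = Σ e^(−Eᵢ/kT) = e^(−0.577194) + e^(−1.84254) + e^(−1.85272) + e^(−2.28027) + e^(−3.50185) = 0.561472 + 0.158415 + 0.156810 + 0.102257 + 0.0301416 = 1.00910.
P₃ = e^(−E₃/kT) / Z = 0.102257/1.00910 = 0.1013.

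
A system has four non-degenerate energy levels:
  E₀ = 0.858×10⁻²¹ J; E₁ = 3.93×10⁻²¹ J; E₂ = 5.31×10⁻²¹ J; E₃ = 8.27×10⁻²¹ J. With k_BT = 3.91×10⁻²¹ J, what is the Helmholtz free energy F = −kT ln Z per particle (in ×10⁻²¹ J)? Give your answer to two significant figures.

Eᵢ/kT = 0.2194, 1.005, 1.358, 2.115.
Z = Σ e^(−Eᵢ/kT) = e^(−0.2194) + e^(−1.005) + e^(−1.358) + e^(−2.115) = 0.8030 + 0.3660 + 0.2572 + 0.1206 = 1.547.
F = −kT ln Z = −3.91 × ln(1.547) = −3.91 × 0.4363 = -1.7 ×10⁻²¹ J.

-1.7 ×10⁻²¹ J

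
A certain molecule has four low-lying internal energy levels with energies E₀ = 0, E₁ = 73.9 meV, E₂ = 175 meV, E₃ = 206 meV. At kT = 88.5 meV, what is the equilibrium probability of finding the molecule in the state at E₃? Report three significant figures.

Eᵢ/kT = 0, 0.83503, 1.9774, 2.3277.
Z = Σ e^(−Eᵢ/kT) = e^(−0) + e^(−0.83503) + e^(−1.9774) + e^(−2.3277) = 1.0000 + 0.43386 + 0.13843 + 0.097520 = 1.6698.
P₃ = e^(−E₃/kT) / Z = 0.097520/1.6698 = 0.0584.

0.0584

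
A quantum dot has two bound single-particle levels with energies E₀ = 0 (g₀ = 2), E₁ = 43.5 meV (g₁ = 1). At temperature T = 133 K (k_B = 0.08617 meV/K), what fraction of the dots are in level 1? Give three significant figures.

k_BT = 0.08617 × 133 K = 11.461 meV.
Eᵢ/kT = 0, 3.7955.
Z = Σ gᵢe^(−Eᵢ/kT) = 2·e^(−0) + 1·e^(−3.7955) = 2.0000 + 0.022472 = 2.0225.
P₁ = g₁ e^(−E₁/kT) / Z = 0.022472/2.0225 = 0.0111.

0.0111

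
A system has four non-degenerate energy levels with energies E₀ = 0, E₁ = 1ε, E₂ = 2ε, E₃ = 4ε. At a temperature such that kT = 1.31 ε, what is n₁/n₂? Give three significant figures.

2.15

n₁/n₂ = exp[−(E₁−E₂)/kT] = exp(−(-1ε)/(1.31ε)) = exp(0.76336) = 2.15.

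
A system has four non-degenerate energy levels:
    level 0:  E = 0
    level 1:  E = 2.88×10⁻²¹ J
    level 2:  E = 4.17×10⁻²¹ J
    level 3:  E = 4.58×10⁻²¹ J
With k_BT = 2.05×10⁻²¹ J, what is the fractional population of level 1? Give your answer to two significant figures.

Eᵢ/kT = 0, 1.405, 2.034, 2.234.
Z = Σ e^(−Eᵢ/kT) = e^(−0) + e^(−1.405) + e^(−2.034) + e^(−2.234) = 1.000 + 0.2454 + 0.1308 + 0.1071 = 1.483.
P₁ = e^(−E₁/kT) / Z = 0.2454/1.483 = 0.17.

0.17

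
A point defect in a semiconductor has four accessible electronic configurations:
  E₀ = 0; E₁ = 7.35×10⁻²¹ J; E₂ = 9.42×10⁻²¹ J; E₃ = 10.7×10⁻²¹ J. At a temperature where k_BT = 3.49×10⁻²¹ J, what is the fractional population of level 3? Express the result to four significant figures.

Eᵢ/kT = 0, 2.10602, 2.69914, 3.06590.
Z = Σ e^(−Eᵢ/kT) = e^(−0) + e^(−2.10602) + e^(−2.69914) + e^(−3.06590) = 1.00000 + 0.121721 + 0.0672633 + 0.0466119 = 1.23560.
P₃ = e^(−E₃/kT) / Z = 0.0466119/1.23560 = 0.03772.

0.03772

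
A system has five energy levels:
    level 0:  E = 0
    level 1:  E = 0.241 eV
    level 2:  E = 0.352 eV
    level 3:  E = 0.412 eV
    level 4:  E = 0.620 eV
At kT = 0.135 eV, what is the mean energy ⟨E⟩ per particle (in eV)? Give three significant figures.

Eᵢ/kT = 0, 1.7852, 2.6074, 3.0519, 4.5926.
Z = Σ e^(−Eᵢ/kT) = e^(−0) + e^(−1.7852) + e^(−2.6074) + e^(−3.0519) + e^(−4.5926) = 1.0000 + 0.16776 + 0.073726 + 0.047269 + 0.010126 = 1.2989.
⟨E⟩ = Σ Eᵢ e^(−Eᵢ/kT) / Z = (0·1.0000 + 0.241·0.16776 + 0.352·0.073726 + 0.412·0.047269 + 0.620·0.010126) / 1.2989 = 0.0709 eV.

0.0709 eV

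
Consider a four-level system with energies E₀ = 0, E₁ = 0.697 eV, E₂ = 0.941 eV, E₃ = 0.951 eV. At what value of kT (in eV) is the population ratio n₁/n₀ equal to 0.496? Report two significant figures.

n₁/n₀ = exp[−(E₁−E₀)/kT] = 0.496.
⇒ (E₁−E₀)/kT = ln(1/0.496) = ln(2.016) = 0.7011.
kT = 0.697 eV / 0.7011 = 0.99 eV.

0.99 eV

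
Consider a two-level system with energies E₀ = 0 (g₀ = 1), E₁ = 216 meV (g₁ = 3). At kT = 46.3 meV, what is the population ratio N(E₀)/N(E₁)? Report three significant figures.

35.4

n₀/n₁ = (g₀/g₁) exp[−(E₀−E₁)/kT] = (1/3) × exp(−(-216 meV)/(46.3 meV)) = (1/3) × exp(4.6652) = 35.4.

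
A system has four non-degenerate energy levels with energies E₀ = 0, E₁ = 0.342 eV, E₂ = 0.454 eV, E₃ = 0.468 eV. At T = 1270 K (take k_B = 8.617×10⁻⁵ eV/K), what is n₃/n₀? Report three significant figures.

0.0139

k_BT = 8.617×10⁻⁵ × 1270 K = 0.10944 eV.
n₃/n₀ = exp[−(E₃−E₀)/kT] = exp(−(0.468 eV)/(0.10944 eV)) = exp(-4.2763) = 0.0139.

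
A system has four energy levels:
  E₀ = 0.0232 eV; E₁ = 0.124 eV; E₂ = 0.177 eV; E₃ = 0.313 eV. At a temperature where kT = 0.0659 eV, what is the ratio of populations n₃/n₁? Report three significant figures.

0.0568

n₃/n₁ = exp[−(E₃−E₁)/kT] = exp(−(0.189 eV)/(0.0659 eV)) = exp(-2.8680) = 0.0568.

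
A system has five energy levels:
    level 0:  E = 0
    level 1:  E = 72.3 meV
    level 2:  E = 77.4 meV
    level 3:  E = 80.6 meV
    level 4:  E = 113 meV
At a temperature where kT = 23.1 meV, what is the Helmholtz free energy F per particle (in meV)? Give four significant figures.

Eᵢ/kT = 0, 3.12987, 3.35065, 3.48918, 4.89177.
Z = Σ e^(−Eᵢ/kT) = e^(−0) + e^(−3.12987) + e^(−3.35065) + e^(−3.48918) + e^(−4.89177) = 1.00000 + 0.0437235 + 0.0350616 + 0.0305259 + 0.00750812 = 1.11682.
F = −kT ln Z = −23.1 × ln(1.11682) = −23.1 × 0.110485 = -2.552 meV.

-2.552 meV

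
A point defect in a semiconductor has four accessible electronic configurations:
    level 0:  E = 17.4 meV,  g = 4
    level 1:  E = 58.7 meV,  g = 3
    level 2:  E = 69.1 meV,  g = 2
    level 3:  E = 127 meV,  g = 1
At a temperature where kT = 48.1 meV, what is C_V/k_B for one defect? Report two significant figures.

0.26

Eᵢ/kT = 0.3617, 1.220, 1.437, 2.640.
Z = Σ gᵢe^(−Eᵢ/kT) = 4·e^(−0.3617) + 3·e^(−1.220) + 2·e^(−1.437) + 1·e^(−2.640) = 2.786 + 0.8857 + 0.4753 + 0.07136 = 4.218.
⟨E⟩ = 33.75 meV, ⟨E²⟩ = 1734 meV².
C_V/k_B = (⟨E²⟩ − ⟨E⟩²)/(kT)² = (1734 − 1139)/2314 = 0.26.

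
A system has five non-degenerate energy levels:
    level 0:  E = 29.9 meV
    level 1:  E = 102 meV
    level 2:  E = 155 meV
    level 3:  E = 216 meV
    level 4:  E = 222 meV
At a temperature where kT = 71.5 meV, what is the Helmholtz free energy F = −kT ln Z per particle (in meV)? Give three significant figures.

Eᵢ/kT = 0.41818, 1.4266, 2.1678, 3.0210, 3.1049.
Z = Σ e^(−Eᵢ/kT) = e^(−0.41818) + e^(−1.4266) + e^(−2.1678) + e^(−3.0210) + e^(−3.1049) = 0.65824 + 0.24012 + 0.11443 + 0.048752 + 0.044829 = 1.1064.
F = −kT ln Z = −71.5 × ln(1.1064) = −71.5 × 0.10111 = -7.23 meV.

-7.23 meV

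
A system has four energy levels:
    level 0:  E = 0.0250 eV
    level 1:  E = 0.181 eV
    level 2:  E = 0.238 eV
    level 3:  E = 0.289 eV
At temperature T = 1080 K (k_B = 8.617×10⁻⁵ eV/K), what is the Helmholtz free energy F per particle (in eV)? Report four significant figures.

-0.002727 eV

k_BT = 8.617×10⁻⁵ × 1080 K = 0.0930636 eV.
Eᵢ/kT = 0.268633, 1.94491, 2.55739, 3.10540.
Z = Σ e^(−Eᵢ/kT) = e^(−0.268633) + e^(−1.94491) + e^(−2.55739) + e^(−3.10540) = 0.764424 + 0.143000 + 0.0775068 + 0.0448066 = 1.02974.
F = −kT ln Z = −0.0930636 × ln(1.02974) = −0.0930636 × 0.0293063 = -0.002727 eV.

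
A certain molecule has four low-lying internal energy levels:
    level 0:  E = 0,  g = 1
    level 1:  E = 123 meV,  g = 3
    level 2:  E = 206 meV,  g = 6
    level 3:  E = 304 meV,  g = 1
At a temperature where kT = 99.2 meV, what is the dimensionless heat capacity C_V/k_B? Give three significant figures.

0.793

Eᵢ/kT = 0, 1.2399, 2.0766, 3.0645.
Z = Σ gᵢe^(−Eᵢ/kT) = 1·e^(−0) + 3·e^(−1.2399) + 6·e^(−2.0766) + 1·e^(−3.0645) = 1.0000 + 0.86824 + 0.75213 + 0.046677 = 2.6670.
⟨E⟩ = 103.46 meV, ⟨E²⟩ = 18510 meV².
C_V/k_B = (⟨E²⟩ − ⟨E⟩²)/(kT)² = (18510 − 10704)/9840.6 = 0.793.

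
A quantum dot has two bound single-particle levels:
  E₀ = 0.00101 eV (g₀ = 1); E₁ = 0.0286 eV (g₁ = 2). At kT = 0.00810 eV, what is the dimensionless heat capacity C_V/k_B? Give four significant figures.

0.6769

Eᵢ/kT = 0.124691, 3.53086.
Z = Σ gᵢe^(−Eᵢ/kT) = 1·e^(−0.124691) + 2·e^(−3.53086) = 0.882770 + 0.0585594 = 0.941329.
⟨E⟩ = 0.00272635 eV, ⟨E²⟩ = 0.0000518413 eV².
C_V/k_B = (⟨E²⟩ − ⟨E⟩²)/(kT)² = (0.0000518413 − 0.00000743298)/0.0000656100 = 0.6769.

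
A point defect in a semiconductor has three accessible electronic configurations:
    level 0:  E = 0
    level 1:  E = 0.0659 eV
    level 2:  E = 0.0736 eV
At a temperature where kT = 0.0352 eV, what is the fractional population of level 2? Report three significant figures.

0.0967

Eᵢ/kT = 0, 1.8722, 2.0909.
Z = Σ e^(−Eᵢ/kT) = e^(−0) + e^(−1.8722) + e^(−2.0909) = 1.0000 + 0.15378 + 0.12358 = 1.2774.
P₂ = e^(−E₂/kT) / Z = 0.12358/1.2774 = 0.0967.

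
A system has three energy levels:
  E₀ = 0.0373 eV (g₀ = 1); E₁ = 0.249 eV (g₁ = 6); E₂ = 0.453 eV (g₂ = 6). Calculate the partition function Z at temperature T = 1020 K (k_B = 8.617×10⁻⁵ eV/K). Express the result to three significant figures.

k_BT = 8.617×10⁻⁵ × 1020 K = 0.087893 eV.
Eᵢ/kT = 0.42438, 2.8330, 5.1540.
Z = Σ gᵢe^(−Eᵢ/kT) = 1·e^(−0.42438) + 6·e^(−2.8330) + 6·e^(−5.1540) = 0.65418 + 0.35302 + 0.034658 = 1.0419.

Z = 1.04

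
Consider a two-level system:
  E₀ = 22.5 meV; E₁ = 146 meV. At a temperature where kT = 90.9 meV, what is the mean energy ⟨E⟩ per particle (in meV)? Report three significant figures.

47.8 meV

Eᵢ/kT = 0.24752, 1.6062.
Z = Σ e^(−Eᵢ/kT) = e^(−0.24752) + e^(−1.6062) = 0.78073 + 0.20065 = 0.98138.
⟨E⟩ = Σ Eᵢ e^(−Eᵢ/kT) / Z = (22.5·0.78073 + 146·0.20065) / 0.98138 = 47.8 meV.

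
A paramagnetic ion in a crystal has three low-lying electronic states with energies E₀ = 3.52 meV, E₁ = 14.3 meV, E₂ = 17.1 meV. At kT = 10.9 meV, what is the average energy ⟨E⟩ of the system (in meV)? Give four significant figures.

Eᵢ/kT = 0.322936, 1.31193, 1.56881.
Z = Σ e^(−Eᵢ/kT) = e^(−0.322936) + e^(−1.31193) + e^(−1.56881) = 0.724020 + 0.269300 + 0.208293 = 1.20161.
⟨E⟩ = Σ Eᵢ e^(−Eᵢ/kT) / Z = (3.52·0.724020 + 14.3·0.269300 + 17.1·0.208293) / 1.20161 = 8.290 meV.

8.290 meV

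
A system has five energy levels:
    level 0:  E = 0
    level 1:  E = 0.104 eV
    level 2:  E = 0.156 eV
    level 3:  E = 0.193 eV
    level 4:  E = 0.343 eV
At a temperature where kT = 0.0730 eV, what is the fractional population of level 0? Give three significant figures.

Eᵢ/kT = 0, 1.4247, 2.1370, 2.6438, 4.6986.
Z = Σ e^(−Eᵢ/kT) = e^(−0) + e^(−1.4247) + e^(−2.1370) + e^(−2.6438) + e^(−4.6986) = 1.0000 + 0.24058 + 0.11801 + 0.071091 + 0.0091080 = 1.4388.
P₀ = e^(−E₀/kT) / Z = 1.0000/1.4388 = 0.695.

0.695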